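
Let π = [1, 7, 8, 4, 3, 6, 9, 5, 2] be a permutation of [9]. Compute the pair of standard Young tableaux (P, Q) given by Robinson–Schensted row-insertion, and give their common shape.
P = [1, 2, 5, 9] / [3, 6] / [4, 8] / [7];  Q = [1, 2, 3, 7] / [4, 6] / [5, 8] / [9];  common shape = (4, 2, 2, 1)

Row-insert the values π_1, π_2, … into P one at a time, bumping the leftmost entry strictly greater than the inserted value down to the next row. The recording tableau Q records, in position (i, j), the step at which that cell was added to P.
  Insert 1 (step 1): P = [1];  Q = [1]
  Insert 7 (step 2): P = [1, 7];  Q = [1, 2]
  Insert 8 (step 3): P = [1, 7, 8];  Q = [1, 2, 3]
  Insert 4 (step 4): P = [1, 4, 8] / [7];  Q = [1, 2, 3] / [4]
  Insert 3 (step 5): P = [1, 3, 8] / [4] / [7];  Q = [1, 2, 3] / [4] / [5]
  Insert 6 (step 6): P = [1, 3, 6] / [4, 8] / [7];  Q = [1, 2, 3] / [4, 6] / [5]
  Insert 9 (step 7): P = [1, 3, 6, 9] / [4, 8] / [7];  Q = [1, 2, 3, 7] / [4, 6] / [5]
  Insert 5 (step 8): P = [1, 3, 5, 9] / [4, 6] / [7, 8];  Q = [1, 2, 3, 7] / [4, 6] / [5, 8]
  Insert 2 (step 9): P = [1, 2, 5, 9] / [3, 6] / [4, 8] / [7];  Q = [1, 2, 3, 7] / [4, 6] / [5, 8] / [9]
Final shape: (4, 2, 2, 1).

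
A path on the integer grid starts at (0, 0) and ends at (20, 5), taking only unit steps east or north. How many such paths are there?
Number of paths = 53130

A monotone lattice path from (0, 0) to (20, 5) consists of 20 east steps and 5 north steps in some order, so it is determined by which 20 of the 25 steps are east. The count is C(25, 20) = 53130.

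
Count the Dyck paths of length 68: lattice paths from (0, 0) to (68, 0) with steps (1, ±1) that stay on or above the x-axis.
C_34 = 812944042149730764

These Dyck paths are counted by the Catalan number C_n = (1/(n + 1)) · C(2n, n). For n = 34: C_34 = (1/35) · C(68, 34) = 28453041475240576740/35 = 812944042149730764.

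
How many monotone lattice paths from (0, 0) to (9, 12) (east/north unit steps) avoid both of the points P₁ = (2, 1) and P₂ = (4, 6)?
Number of paths = 130544

Inclusion–exclusion. Total paths: C(21, 9) = 293930. Through P₁: C(3, 2)·C(18, 7) = 95472. Through P₂: C(10, 4)·C(11, 5) = 97020. Since P₁ is strictly southwest of P₂, a monotone path through both must visit P₁ then P₂; paths through both = C(3, 2)·C(7, 2)·C(11, 5) = 29106. Avoid both = 293930 − 95472 − 97020 + 29106 = 130544.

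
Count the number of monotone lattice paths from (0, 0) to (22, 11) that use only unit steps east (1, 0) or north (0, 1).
Number of paths = 193536720

A monotone lattice path from (0, 0) to (22, 11) consists of 22 east steps and 11 north steps in some order, so it is determined by which 22 of the 33 steps are east. The count is C(33, 22) = 193536720.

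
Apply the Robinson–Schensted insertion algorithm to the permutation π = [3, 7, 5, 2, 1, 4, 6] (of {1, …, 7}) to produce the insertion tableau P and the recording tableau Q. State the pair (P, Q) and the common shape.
P = [1, 4, 6] / [2, 5] / [3] / [7];  Q = [1, 2, 7] / [3, 6] / [4] / [5];  common shape = (3, 2, 1, 1)

Row-insert the values π_1, π_2, … into P one at a time, bumping the leftmost entry strictly greater than the inserted value down to the next row. The recording tableau Q records, in position (i, j), the step at which that cell was added to P.
  Insert 3 (step 1): P = [3];  Q = [1]
  Insert 7 (step 2): P = [3, 7];  Q = [1, 2]
  Insert 5 (step 3): P = [3, 5] / [7];  Q = [1, 2] / [3]
  Insert 2 (step 4): P = [2, 5] / [3] / [7];  Q = [1, 2] / [3] / [4]
  Insert 1 (step 5): P = [1, 5] / [2] / [3] / [7];  Q = [1, 2] / [3] / [4] / [5]
  Insert 4 (step 6): P = [1, 4] / [2, 5] / [3] / [7];  Q = [1, 2] / [3, 6] / [4] / [5]
  Insert 6 (step 7): P = [1, 4, 6] / [2, 5] / [3] / [7];  Q = [1, 2, 7] / [3, 6] / [4] / [5]
Final shape: (3, 2, 1, 1).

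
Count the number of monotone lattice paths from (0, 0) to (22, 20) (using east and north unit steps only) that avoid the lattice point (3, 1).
Number of paths = 372410552220

Total paths from (0, 0) to (22, 20): C(42, 22) = 513791607420. Paths through (3, 1): (paths (0, 0) → (3, 1)) × (paths (3, 1) → (22, 20)) = C(4, 3) · C(38, 19) = 4 · 35345263800 = 141381055200. Avoidance count = 513791607420 − 141381055200 = 372410552220.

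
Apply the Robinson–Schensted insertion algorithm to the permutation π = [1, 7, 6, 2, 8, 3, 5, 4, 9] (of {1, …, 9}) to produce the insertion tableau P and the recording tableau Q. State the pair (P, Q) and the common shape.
P = [1, 2, 3, 4, 9] / [5, 8] / [6] / [7];  Q = [1, 2, 5, 7, 9] / [3, 6] / [4] / [8];  common shape = (5, 2, 1, 1)

Row-insert the values π_1, π_2, … into P one at a time, bumping the leftmost entry strictly greater than the inserted value down to the next row. The recording tableau Q records, in position (i, j), the step at which that cell was added to P.
  Insert 1 (step 1): P = [1];  Q = [1]
  Insert 7 (step 2): P = [1, 7];  Q = [1, 2]
  Insert 6 (step 3): P = [1, 6] / [7];  Q = [1, 2] / [3]
  Insert 2 (step 4): P = [1, 2] / [6] / [7];  Q = [1, 2] / [3] / [4]
  Insert 8 (step 5): P = [1, 2, 8] / [6] / [7];  Q = [1, 2, 5] / [3] / [4]
  Insert 3 (step 6): P = [1, 2, 3] / [6, 8] / [7];  Q = [1, 2, 5] / [3, 6] / [4]
  Insert 5 (step 7): P = [1, 2, 3, 5] / [6, 8] / [7];  Q = [1, 2, 5, 7] / [3, 6] / [4]
  Insert 4 (step 8): P = [1, 2, 3, 4] / [5, 8] / [6] / [7];  Q = [1, 2, 5, 7] / [3, 6] / [4] / [8]
  Insert 9 (step 9): P = [1, 2, 3, 4, 9] / [5, 8] / [6] / [7];  Q = [1, 2, 5, 7, 9] / [3, 6] / [4] / [8]
Final shape: (5, 2, 1, 1).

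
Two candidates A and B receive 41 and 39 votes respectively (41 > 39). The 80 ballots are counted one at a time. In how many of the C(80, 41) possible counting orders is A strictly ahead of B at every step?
Strict-lead orderings = 2622127042276492108820

Total orderings of the 80 votes with 41 for A: C(80, 41) = 104885081691059684352800. By the Bertrand ballot formula (Cycle Lemma / reflection principle), the number of orderings in which A is strictly ahead of B throughout is (p − q)/(p + q) · C(p + q, p) = (41 − 39)/(41 + 39) · 104885081691059684352800 = 2622127042276492108820.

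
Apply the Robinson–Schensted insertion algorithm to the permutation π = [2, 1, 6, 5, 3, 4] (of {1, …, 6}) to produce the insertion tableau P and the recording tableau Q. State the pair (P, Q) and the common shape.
P = [1, 3, 4] / [2, 5] / [6];  Q = [1, 3, 6] / [2, 4] / [5];  common shape = (3, 2, 1)

Row-insert the values π_1, π_2, … into P one at a time, bumping the leftmost entry strictly greater than the inserted value down to the next row. The recording tableau Q records, in position (i, j), the step at which that cell was added to P.
  Insert 2 (step 1): P = [2];  Q = [1]
  Insert 1 (step 2): P = [1] / [2];  Q = [1] / [2]
  Insert 6 (step 3): P = [1, 6] / [2];  Q = [1, 3] / [2]
  Insert 5 (step 4): P = [1, 5] / [2, 6];  Q = [1, 3] / [2, 4]
  Insert 3 (step 5): P = [1, 3] / [2, 5] / [6];  Q = [1, 3] / [2, 4] / [5]
  Insert 4 (step 6): P = [1, 3, 4] / [2, 5] / [6];  Q = [1, 3, 6] / [2, 4] / [5]
Final shape: (3, 2, 1).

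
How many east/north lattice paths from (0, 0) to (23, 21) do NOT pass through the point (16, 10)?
Number of paths = 1843575745440

Total paths from (0, 0) to (23, 21): C(44, 23) = 2012616400080. Paths through (16, 10): (paths (0, 0) → (16, 10)) × (paths (16, 10) → (23, 21)) = C(26, 16) · C(18, 7) = 5311735 · 31824 = 169040654640. Avoidance count = 2012616400080 − 169040654640 = 1843575745440.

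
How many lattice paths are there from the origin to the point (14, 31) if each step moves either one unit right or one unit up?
Number of paths = 166871334960

A monotone lattice path from (0, 0) to (14, 31) consists of 14 east steps and 31 north steps in some order, so it is determined by which 14 of the 45 steps are east. The count is C(45, 14) = 166871334960.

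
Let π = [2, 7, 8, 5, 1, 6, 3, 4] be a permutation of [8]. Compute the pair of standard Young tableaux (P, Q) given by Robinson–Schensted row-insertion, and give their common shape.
P = [1, 3, 4] / [2, 5, 6] / [7, 8];  Q = [1, 2, 3] / [4, 6, 8] / [5, 7];  common shape = (3, 3, 2)

Row-insert the values π_1, π_2, … into P one at a time, bumping the leftmost entry strictly greater than the inserted value down to the next row. The recording tableau Q records, in position (i, j), the step at which that cell was added to P.
  Insert 2 (step 1): P = [2];  Q = [1]
  Insert 7 (step 2): P = [2, 7];  Q = [1, 2]
  Insert 8 (step 3): P = [2, 7, 8];  Q = [1, 2, 3]
  Insert 5 (step 4): P = [2, 5, 8] / [7];  Q = [1, 2, 3] / [4]
  Insert 1 (step 5): P = [1, 5, 8] / [2] / [7];  Q = [1, 2, 3] / [4] / [5]
  Insert 6 (step 6): P = [1, 5, 6] / [2, 8] / [7];  Q = [1, 2, 3] / [4, 6] / [5]
  Insert 3 (step 7): P = [1, 3, 6] / [2, 5] / [7, 8];  Q = [1, 2, 3] / [4, 6] / [5, 7]
  Insert 4 (step 8): P = [1, 3, 4] / [2, 5, 6] / [7, 8];  Q = [1, 2, 3] / [4, 6, 8] / [5, 7]
Final shape: (3, 3, 2).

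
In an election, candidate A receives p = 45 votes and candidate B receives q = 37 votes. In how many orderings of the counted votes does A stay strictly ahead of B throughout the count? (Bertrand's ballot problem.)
Strict-lead orderings = 28167869114977430180160

Total orderings of the 82 votes with 45 for A: C(82, 45) = 288720658428518659346640. By the Bertrand ballot formula (Cycle Lemma / reflection principle), the number of orderings in which A is strictly ahead of B throughout is (p − q)/(p + q) · C(p + q, p) = (45 − 37)/(45 + 37) · 288720658428518659346640 = 28167869114977430180160.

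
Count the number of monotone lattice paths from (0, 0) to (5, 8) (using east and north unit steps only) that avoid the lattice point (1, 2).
Number of paths = 657

Total paths from (0, 0) to (5, 8): C(13, 5) = 1287. Paths through (1, 2): (paths (0, 0) → (1, 2)) × (paths (1, 2) → (5, 8)) = C(3, 1) · C(10, 4) = 3 · 210 = 630. Avoidance count = 1287 − 630 = 657.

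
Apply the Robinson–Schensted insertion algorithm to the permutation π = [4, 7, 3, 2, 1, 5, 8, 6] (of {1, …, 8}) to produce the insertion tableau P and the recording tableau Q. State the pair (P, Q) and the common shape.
P = [1, 5, 6] / [2, 7, 8] / [3] / [4];  Q = [1, 2, 7] / [3, 6, 8] / [4] / [5];  common shape = (3, 3, 1, 1)

Row-insert the values π_1, π_2, … into P one at a time, bumping the leftmost entry strictly greater than the inserted value down to the next row. The recording tableau Q records, in position (i, j), the step at which that cell was added to P.
  Insert 4 (step 1): P = [4];  Q = [1]
  Insert 7 (step 2): P = [4, 7];  Q = [1, 2]
  Insert 3 (step 3): P = [3, 7] / [4];  Q = [1, 2] / [3]
  Insert 2 (step 4): P = [2, 7] / [3] / [4];  Q = [1, 2] / [3] / [4]
  Insert 1 (step 5): P = [1, 7] / [2] / [3] / [4];  Q = [1, 2] / [3] / [4] / [5]
  Insert 5 (step 6): P = [1, 5] / [2, 7] / [3] / [4];  Q = [1, 2] / [3, 6] / [4] / [5]
  Insert 8 (step 7): P = [1, 5, 8] / [2, 7] / [3] / [4];  Q = [1, 2, 7] / [3, 6] / [4] / [5]
  Insert 6 (step 8): P = [1, 5, 6] / [2, 7, 8] / [3] / [4];  Q = [1, 2, 7] / [3, 6, 8] / [4] / [5]
Final shape: (3, 3, 1, 1).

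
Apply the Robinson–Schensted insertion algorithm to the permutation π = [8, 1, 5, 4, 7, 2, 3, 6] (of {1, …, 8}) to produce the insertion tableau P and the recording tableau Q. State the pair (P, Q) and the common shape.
P = [1, 2, 3, 6] / [4, 7] / [5] / [8];  Q = [1, 3, 5, 8] / [2, 7] / [4] / [6];  common shape = (4, 2, 1, 1)

Row-insert the values π_1, π_2, … into P one at a time, bumping the leftmost entry strictly greater than the inserted value down to the next row. The recording tableau Q records, in position (i, j), the step at which that cell was added to P.
  Insert 8 (step 1): P = [8];  Q = [1]
  Insert 1 (step 2): P = [1] / [8];  Q = [1] / [2]
  Insert 5 (step 3): P = [1, 5] / [8];  Q = [1, 3] / [2]
  Insert 4 (step 4): P = [1, 4] / [5] / [8];  Q = [1, 3] / [2] / [4]
  Insert 7 (step 5): P = [1, 4, 7] / [5] / [8];  Q = [1, 3, 5] / [2] / [4]
  Insert 2 (step 6): P = [1, 2, 7] / [4] / [5] / [8];  Q = [1, 3, 5] / [2] / [4] / [6]
  Insert 3 (step 7): P = [1, 2, 3] / [4, 7] / [5] / [8];  Q = [1, 3, 5] / [2, 7] / [4] / [6]
  Insert 6 (step 8): P = [1, 2, 3, 6] / [4, 7] / [5] / [8];  Q = [1, 3, 5, 8] / [2, 7] / [4] / [6]
Final shape: (4, 2, 1, 1).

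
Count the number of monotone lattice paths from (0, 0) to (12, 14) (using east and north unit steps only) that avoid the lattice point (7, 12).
Number of paths = 8599552

Total paths from (0, 0) to (12, 14): C(26, 12) = 9657700. Paths through (7, 12): (paths (0, 0) → (7, 12)) × (paths (7, 12) → (12, 14)) = C(19, 7) · C(7, 5) = 50388 · 21 = 1058148. Avoidance count = 9657700 − 1058148 = 8599552.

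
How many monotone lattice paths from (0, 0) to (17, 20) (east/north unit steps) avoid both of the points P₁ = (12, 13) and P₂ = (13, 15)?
Number of paths = 9034732350

Inclusion–exclusion. Total paths: C(37, 17) = 15905368710. Through P₁: C(25, 12)·C(12, 5) = 4118637600. Through P₂: C(28, 13)·C(9, 4) = 4717712160. Since P₁ is strictly southwest of P₂, a monotone path through both must visit P₁ then P₂; paths through both = C(25, 12)·C(3, 1)·C(9, 4) = 1965713400. Avoid both = 15905368710 − 4118637600 − 4717712160 + 1965713400 = 9034732350.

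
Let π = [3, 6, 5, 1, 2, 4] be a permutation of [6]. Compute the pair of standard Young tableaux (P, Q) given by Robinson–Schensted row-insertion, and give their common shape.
P = [1, 2, 4] / [3, 5] / [6];  Q = [1, 2, 6] / [3, 5] / [4];  common shape = (3, 2, 1)

Row-insert the values π_1, π_2, … into P one at a time, bumping the leftmost entry strictly greater than the inserted value down to the next row. The recording tableau Q records, in position (i, j), the step at which that cell was added to P.
  Insert 3 (step 1): P = [3];  Q = [1]
  Insert 6 (step 2): P = [3, 6];  Q = [1, 2]
  Insert 5 (step 3): P = [3, 5] / [6];  Q = [1, 2] / [3]
  Insert 1 (step 4): P = [1, 5] / [3] / [6];  Q = [1, 2] / [3] / [4]
  Insert 2 (step 5): P = [1, 2] / [3, 5] / [6];  Q = [1, 2] / [3, 5] / [4]
  Insert 4 (step 6): P = [1, 2, 4] / [3, 5] / [6];  Q = [1, 2, 6] / [3, 5] / [4]
Final shape: (3, 2, 1).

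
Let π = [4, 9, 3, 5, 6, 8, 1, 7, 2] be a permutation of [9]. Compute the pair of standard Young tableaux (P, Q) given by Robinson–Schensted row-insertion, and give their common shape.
P = [1, 2, 6, 7] / [3, 5] / [4, 8] / [9];  Q = [1, 2, 5, 6] / [3, 4] / [7, 8] / [9];  common shape = (4, 2, 2, 1)

Row-insert the values π_1, π_2, … into P one at a time, bumping the leftmost entry strictly greater than the inserted value down to the next row. The recording tableau Q records, in position (i, j), the step at which that cell was added to P.
  Insert 4 (step 1): P = [4];  Q = [1]
  Insert 9 (step 2): P = [4, 9];  Q = [1, 2]
  Insert 3 (step 3): P = [3, 9] / [4];  Q = [1, 2] / [3]
  Insert 5 (step 4): P = [3, 5] / [4, 9];  Q = [1, 2] / [3, 4]
  Insert 6 (step 5): P = [3, 5, 6] / [4, 9];  Q = [1, 2, 5] / [3, 4]
  Insert 8 (step 6): P = [3, 5, 6, 8] / [4, 9];  Q = [1, 2, 5, 6] / [3, 4]
  Insert 1 (step 7): P = [1, 5, 6, 8] / [3, 9] / [4];  Q = [1, 2, 5, 6] / [3, 4] / [7]
  Insert 7 (step 8): P = [1, 5, 6, 7] / [3, 8] / [4, 9];  Q = [1, 2, 5, 6] / [3, 4] / [7, 8]
  Insert 2 (step 9): P = [1, 2, 6, 7] / [3, 5] / [4, 8] / [9];  Q = [1, 2, 5, 6] / [3, 4] / [7, 8] / [9]
Final shape: (4, 2, 2, 1).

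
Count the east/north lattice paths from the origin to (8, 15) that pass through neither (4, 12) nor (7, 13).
Number of paths = 215894

Inclusion–exclusion. Total paths: C(23, 8) = 490314. Through P₁: C(16, 4)·C(7, 4) = 63700. Through P₂: C(20, 7)·C(3, 1) = 232560. Since P₁ is strictly southwest of P₂, a monotone path through both must visit P₁ then P₂; paths through both = C(16, 4)·C(4, 3)·C(3, 1) = 21840. Avoid both = 490314 − 63700 − 232560 + 21840 = 215894.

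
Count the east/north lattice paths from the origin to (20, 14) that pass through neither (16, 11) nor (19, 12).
Number of paths = 668742480

Inclusion–exclusion. Total paths: C(34, 20) = 1391975640. Through P₁: C(27, 16)·C(7, 4) = 456326325. Through P₂: C(31, 19)·C(3, 1) = 423361575. Since P₁ is strictly southwest of P₂, a monotone path through both must visit P₁ then P₂; paths through both = C(27, 16)·C(4, 3)·C(3, 1) = 156454740. Avoid both = 1391975640 − 456326325 − 423361575 + 156454740 = 668742480.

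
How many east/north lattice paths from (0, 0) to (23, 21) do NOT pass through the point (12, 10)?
Number of paths = 1556451619008

Total paths from (0, 0) to (23, 21): C(44, 23) = 2012616400080. Paths through (12, 10): (paths (0, 0) → (12, 10)) × (paths (12, 10) → (23, 21)) = C(22, 12) · C(22, 11) = 646646 · 705432 = 456164781072. Avoidance count = 2012616400080 − 456164781072 = 1556451619008.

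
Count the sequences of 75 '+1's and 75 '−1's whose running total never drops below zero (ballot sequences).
C_75 = 1221395654430378811828760722007962130791020

These ballot sequences are counted by the Catalan number C_n = (1/(n + 1)) · C(2n, n). For n = 75: C_75 = (1/76) · C(150, 75) = 92826069736708789698985814872605121940117520/76 = 1221395654430378811828760722007962130791020.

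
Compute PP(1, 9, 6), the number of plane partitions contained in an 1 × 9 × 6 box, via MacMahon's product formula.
PP(1, 9, 6) = 5005

Evaluate the triple product over i = 1..1, j = 1..9, k = 1..6. The factors are (2/1) · (3/2) · (4/3) · (5/4) · (6/5) · (7/6) · (3/2) · (4/3) · … (54 factors total). The numerators and denominators telescope so the product is an integer; carrying out the multiplication exactly gives PP(1, 9, 6) = 5005.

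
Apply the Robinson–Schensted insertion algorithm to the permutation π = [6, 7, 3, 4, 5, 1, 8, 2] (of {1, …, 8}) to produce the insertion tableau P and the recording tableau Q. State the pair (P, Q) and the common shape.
P = [1, 2, 5, 8] / [3, 4] / [6, 7];  Q = [1, 2, 5, 7] / [3, 4] / [6, 8];  common shape = (4, 2, 2)

Row-insert the values π_1, π_2, … into P one at a time, bumping the leftmost entry strictly greater than the inserted value down to the next row. The recording tableau Q records, in position (i, j), the step at which that cell was added to P.
  Insert 6 (step 1): P = [6];  Q = [1]
  Insert 7 (step 2): P = [6, 7];  Q = [1, 2]
  Insert 3 (step 3): P = [3, 7] / [6];  Q = [1, 2] / [3]
  Insert 4 (step 4): P = [3, 4] / [6, 7];  Q = [1, 2] / [3, 4]
  Insert 5 (step 5): P = [3, 4, 5] / [6, 7];  Q = [1, 2, 5] / [3, 4]
  Insert 1 (step 6): P = [1, 4, 5] / [3, 7] / [6];  Q = [1, 2, 5] / [3, 4] / [6]
  Insert 8 (step 7): P = [1, 4, 5, 8] / [3, 7] / [6];  Q = [1, 2, 5, 7] / [3, 4] / [6]
  Insert 2 (step 8): P = [1, 2, 5, 8] / [3, 4] / [6, 7];  Q = [1, 2, 5, 7] / [3, 4] / [6, 8]
Final shape: (4, 2, 2).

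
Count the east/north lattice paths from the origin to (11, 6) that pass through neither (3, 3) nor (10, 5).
Number of paths = 4510

Inclusion–exclusion. Total paths: C(17, 11) = 12376. Through P₁: C(6, 3)·C(11, 8) = 3300. Through P₂: C(15, 10)·C(2, 1) = 6006. Since P₁ is strictly southwest of P₂, a monotone path through both must visit P₁ then P₂; paths through both = C(6, 3)·C(9, 7)·C(2, 1) = 1440. Avoid both = 12376 − 3300 − 6006 + 1440 = 4510.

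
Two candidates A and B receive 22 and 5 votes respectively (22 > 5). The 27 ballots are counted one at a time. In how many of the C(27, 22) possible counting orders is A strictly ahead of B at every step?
Strict-lead orderings = 50830

Total orderings of the 27 votes with 22 for A: C(27, 22) = 80730. By the Bertrand ballot formula (Cycle Lemma / reflection principle), the number of orderings in which A is strictly ahead of B throughout is (p − q)/(p + q) · C(p + q, p) = (22 − 5)/(22 + 5) · 80730 = 50830.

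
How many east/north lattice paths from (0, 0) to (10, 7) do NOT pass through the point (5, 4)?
Number of paths = 12392

Total paths from (0, 0) to (10, 7): C(17, 10) = 19448. Paths through (5, 4): (paths (0, 0) → (5, 4)) × (paths (5, 4) → (10, 7)) = C(9, 5) · C(8, 5) = 126 · 56 = 7056. Avoidance count = 19448 − 7056 = 12392.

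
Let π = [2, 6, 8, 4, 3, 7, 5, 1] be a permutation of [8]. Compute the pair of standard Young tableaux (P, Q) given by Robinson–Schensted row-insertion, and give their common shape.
P = [1, 3, 5] / [2, 7] / [4, 8] / [6];  Q = [1, 2, 3] / [4, 6] / [5, 7] / [8];  common shape = (3, 2, 2, 1)

Row-insert the values π_1, π_2, … into P one at a time, bumping the leftmost entry strictly greater than the inserted value down to the next row. The recording tableau Q records, in position (i, j), the step at which that cell was added to P.
  Insert 2 (step 1): P = [2];  Q = [1]
  Insert 6 (step 2): P = [2, 6];  Q = [1, 2]
  Insert 8 (step 3): P = [2, 6, 8];  Q = [1, 2, 3]
  Insert 4 (step 4): P = [2, 4, 8] / [6];  Q = [1, 2, 3] / [4]
  Insert 3 (step 5): P = [2, 3, 8] / [4] / [6];  Q = [1, 2, 3] / [4] / [5]
  Insert 7 (step 6): P = [2, 3, 7] / [4, 8] / [6];  Q = [1, 2, 3] / [4, 6] / [5]
  Insert 5 (step 7): P = [2, 3, 5] / [4, 7] / [6, 8];  Q = [1, 2, 3] / [4, 6] / [5, 7]
  Insert 1 (step 8): P = [1, 3, 5] / [2, 7] / [4, 8] / [6];  Q = [1, 2, 3] / [4, 6] / [5, 7] / [8]
Final shape: (3, 2, 2, 1).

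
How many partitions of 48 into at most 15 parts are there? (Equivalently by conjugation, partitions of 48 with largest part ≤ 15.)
p(48, parts ≤ 15) = 104875

Use the recurrence p(n, m) = p(n, m−1) + p(n−m, m): either the largest part is < m (count p(n, m−1)) or the largest part is exactly m (remove one copy of m, count p(n−m, m)). With p(0, ·) = 1 this gives p(48, parts ≤ 15) = 104875. (By conjugating Young diagrams, this also counts partitions of 48 into at most 15 parts.)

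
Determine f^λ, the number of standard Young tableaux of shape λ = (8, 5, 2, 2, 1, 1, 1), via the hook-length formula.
# SYT of shape (8, 5, 2, 2, 1, 1, 1) = 106419456

Hook-length formula: f^λ = n! / Π hook(c), product over all cells c of the Young diagram. For λ = (8, 5, 2, 2, 1, 1, 1), n = 20 boxes. Hook lengths by row (left-to-right, top-to-bottom): [14, 10, 7, 6, 5, 3, 2, 1]; [10, 6, 3, 2, 1]; [6, 2]; [5, 1]; [3]; [2]; [1]. Product of hooks = 22861440000. So f^λ = 20! / 22861440000 = 2432902008176640000 / 22861440000 = 106419456.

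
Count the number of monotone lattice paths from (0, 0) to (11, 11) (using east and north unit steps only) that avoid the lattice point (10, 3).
Number of paths = 702858

Total paths from (0, 0) to (11, 11): C(22, 11) = 705432. Paths through (10, 3): (paths (0, 0) → (10, 3)) × (paths (10, 3) → (11, 11)) = C(13, 10) · C(9, 1) = 286 · 9 = 2574. Avoidance count = 705432 − 2574 = 702858.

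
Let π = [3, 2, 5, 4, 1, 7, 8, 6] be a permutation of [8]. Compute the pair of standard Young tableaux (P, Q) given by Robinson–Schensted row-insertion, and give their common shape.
P = [1, 4, 6, 8] / [2, 5, 7] / [3];  Q = [1, 3, 6, 7] / [2, 4, 8] / [5];  common shape = (4, 3, 1)

Row-insert the values π_1, π_2, … into P one at a time, bumping the leftmost entry strictly greater than the inserted value down to the next row. The recording tableau Q records, in position (i, j), the step at which that cell was added to P.
  Insert 3 (step 1): P = [3];  Q = [1]
  Insert 2 (step 2): P = [2] / [3];  Q = [1] / [2]
  Insert 5 (step 3): P = [2, 5] / [3];  Q = [1, 3] / [2]
  Insert 4 (step 4): P = [2, 4] / [3, 5];  Q = [1, 3] / [2, 4]
  Insert 1 (step 5): P = [1, 4] / [2, 5] / [3];  Q = [1, 3] / [2, 4] / [5]
  Insert 7 (step 6): P = [1, 4, 7] / [2, 5] / [3];  Q = [1, 3, 6] / [2, 4] / [5]
  Insert 8 (step 7): P = [1, 4, 7, 8] / [2, 5] / [3];  Q = [1, 3, 6, 7] / [2, 4] / [5]
  Insert 6 (step 8): P = [1, 4, 6, 8] / [2, 5, 7] / [3];  Q = [1, 3, 6, 7] / [2, 4, 8] / [5]
Final shape: (4, 3, 1).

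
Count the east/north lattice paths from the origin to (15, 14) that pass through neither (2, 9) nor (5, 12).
Number of paths = 76751712

Inclusion–exclusion. Total paths: C(29, 15) = 77558760. Through P₁: C(11, 2)·C(18, 13) = 471240. Through P₂: C(17, 5)·C(12, 10) = 408408. Since P₁ is strictly southwest of P₂, a monotone path through both must visit P₁ then P₂; paths through both = C(11, 2)·C(6, 3)·C(12, 10) = 72600. Avoid both = 77558760 − 471240 − 408408 + 72600 = 76751712.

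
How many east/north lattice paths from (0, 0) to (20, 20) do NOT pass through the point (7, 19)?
Number of paths = 137837319620

Total paths from (0, 0) to (20, 20): C(40, 20) = 137846528820. Paths through (7, 19): (paths (0, 0) → (7, 19)) × (paths (7, 19) → (20, 20)) = C(26, 7) · C(14, 13) = 657800 · 14 = 9209200. Avoidance count = 137846528820 − 9209200 = 137837319620.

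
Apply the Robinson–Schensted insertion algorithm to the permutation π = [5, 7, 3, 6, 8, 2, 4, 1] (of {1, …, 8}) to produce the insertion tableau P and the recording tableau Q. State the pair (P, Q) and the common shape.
P = [1, 4, 8] / [2, 6] / [3, 7] / [5];  Q = [1, 2, 5] / [3, 4] / [6, 7] / [8];  common shape = (3, 2, 2, 1)

Row-insert the values π_1, π_2, … into P one at a time, bumping the leftmost entry strictly greater than the inserted value down to the next row. The recording tableau Q records, in position (i, j), the step at which that cell was added to P.
  Insert 5 (step 1): P = [5];  Q = [1]
  Insert 7 (step 2): P = [5, 7];  Q = [1, 2]
  Insert 3 (step 3): P = [3, 7] / [5];  Q = [1, 2] / [3]
  Insert 6 (step 4): P = [3, 6] / [5, 7];  Q = [1, 2] / [3, 4]
  Insert 8 (step 5): P = [3, 6, 8] / [5, 7];  Q = [1, 2, 5] / [3, 4]
  Insert 2 (step 6): P = [2, 6, 8] / [3, 7] / [5];  Q = [1, 2, 5] / [3, 4] / [6]
  Insert 4 (step 7): P = [2, 4, 8] / [3, 6] / [5, 7];  Q = [1, 2, 5] / [3, 4] / [6, 7]
  Insert 1 (step 8): P = [1, 4, 8] / [2, 6] / [3, 7] / [5];  Q = [1, 2, 5] / [3, 4] / [6, 7] / [8]
Final shape: (3, 2, 2, 1).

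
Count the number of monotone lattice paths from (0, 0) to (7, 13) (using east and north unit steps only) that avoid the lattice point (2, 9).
Number of paths = 70590

Total paths from (0, 0) to (7, 13): C(20, 7) = 77520. Paths through (2, 9): (paths (0, 0) → (2, 9)) × (paths (2, 9) → (7, 13)) = C(11, 2) · C(9, 5) = 55 · 126 = 6930. Avoidance count = 77520 − 6930 = 70590.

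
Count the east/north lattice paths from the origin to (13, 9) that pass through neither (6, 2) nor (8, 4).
Number of paths = 318920

Inclusion–exclusion. Total paths: C(22, 13) = 497420. Through P₁: C(8, 6)·C(14, 7) = 96096. Through P₂: C(12, 8)·C(10, 5) = 124740. Since P₁ is strictly southwest of P₂, a monotone path through both must visit P₁ then P₂; paths through both = C(8, 6)·C(4, 2)·C(10, 5) = 42336. Avoid both = 497420 − 96096 − 124740 + 42336 = 318920.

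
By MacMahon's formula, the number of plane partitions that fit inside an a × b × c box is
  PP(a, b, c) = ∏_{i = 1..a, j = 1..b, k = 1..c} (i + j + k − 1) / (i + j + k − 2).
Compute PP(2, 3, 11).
PP(2, 3, 11) = 41405

Evaluate the triple product over i = 1..2, j = 1..3, k = 1..11. The factors are (2/1) · (3/2) · (4/3) · (5/4) · (6/5) · (7/6) · (8/7) · (9/8) · … (66 factors total). The numerators and denominators telescope so the product is an integer; carrying out the multiplication exactly gives PP(2, 3, 11) = 41405.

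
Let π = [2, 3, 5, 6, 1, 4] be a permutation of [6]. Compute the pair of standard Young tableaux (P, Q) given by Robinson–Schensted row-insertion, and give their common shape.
P = [1, 3, 4, 6] / [2, 5];  Q = [1, 2, 3, 4] / [5, 6];  common shape = (4, 2)

Row-insert the values π_1, π_2, … into P one at a time, bumping the leftmost entry strictly greater than the inserted value down to the next row. The recording tableau Q records, in position (i, j), the step at which that cell was added to P.
  Insert 2 (step 1): P = [2];  Q = [1]
  Insert 3 (step 2): P = [2, 3];  Q = [1, 2]
  Insert 5 (step 3): P = [2, 3, 5];  Q = [1, 2, 3]
  Insert 6 (step 4): P = [2, 3, 5, 6];  Q = [1, 2, 3, 4]
  Insert 1 (step 5): P = [1, 3, 5, 6] / [2];  Q = [1, 2, 3, 4] / [5]
  Insert 4 (step 6): P = [1, 3, 4, 6] / [2, 5];  Q = [1, 2, 3, 4] / [5, 6]
Final shape: (4, 2).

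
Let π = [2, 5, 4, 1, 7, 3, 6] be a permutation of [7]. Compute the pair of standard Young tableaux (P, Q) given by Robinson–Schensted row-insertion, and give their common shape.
P = [1, 3, 6] / [2, 4, 7] / [5];  Q = [1, 2, 5] / [3, 6, 7] / [4];  common shape = (3, 3, 1)

Row-insert the values π_1, π_2, … into P one at a time, bumping the leftmost entry strictly greater than the inserted value down to the next row. The recording tableau Q records, in position (i, j), the step at which that cell was added to P.
  Insert 2 (step 1): P = [2];  Q = [1]
  Insert 5 (step 2): P = [2, 5];  Q = [1, 2]
  Insert 4 (step 3): P = [2, 4] / [5];  Q = [1, 2] / [3]
  Insert 1 (step 4): P = [1, 4] / [2] / [5];  Q = [1, 2] / [3] / [4]
  Insert 7 (step 5): P = [1, 4, 7] / [2] / [5];  Q = [1, 2, 5] / [3] / [4]
  Insert 3 (step 6): P = [1, 3, 7] / [2, 4] / [5];  Q = [1, 2, 5] / [3, 6] / [4]
  Insert 6 (step 7): P = [1, 3, 6] / [2, 4, 7] / [5];  Q = [1, 2, 5] / [3, 6, 7] / [4]
Final shape: (3, 3, 1).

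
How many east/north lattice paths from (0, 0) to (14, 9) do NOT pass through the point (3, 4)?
Number of paths = 664310

Total paths from (0, 0) to (14, 9): C(23, 14) = 817190. Paths through (3, 4): (paths (0, 0) → (3, 4)) × (paths (3, 4) → (14, 9)) = C(7, 3) · C(16, 11) = 35 · 4368 = 152880. Avoidance count = 817190 − 152880 = 664310.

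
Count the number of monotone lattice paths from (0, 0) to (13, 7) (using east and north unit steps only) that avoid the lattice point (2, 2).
Number of paths = 51312

Total paths from (0, 0) to (13, 7): C(20, 13) = 77520. Paths through (2, 2): (paths (0, 0) → (2, 2)) × (paths (2, 2) → (13, 7)) = C(4, 2) · C(16, 11) = 6 · 4368 = 26208. Avoidance count = 77520 − 26208 = 51312.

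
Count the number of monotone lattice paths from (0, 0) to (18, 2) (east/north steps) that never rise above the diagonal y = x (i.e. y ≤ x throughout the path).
Number of paths = 170

By the reflection principle (André's argument), the number of monotone paths to (18, 2) with n ≤ m that never go above y = x is C(20, 18) − C(20, 19) = 190 − 20 = 170.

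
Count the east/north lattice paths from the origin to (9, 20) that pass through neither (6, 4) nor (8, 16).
Number of paths = 6229710

Inclusion–exclusion. Total paths: C(29, 9) = 10015005. Through P₁: C(10, 6)·C(19, 3) = 203490. Through P₂: C(24, 8)·C(5, 1) = 3677355. Since P₁ is strictly southwest of P₂, a monotone path through both must visit P₁ then P₂; paths through both = C(10, 6)·C(14, 2)·C(5, 1) = 95550. Avoid both = 10015005 − 203490 − 3677355 + 95550 = 6229710.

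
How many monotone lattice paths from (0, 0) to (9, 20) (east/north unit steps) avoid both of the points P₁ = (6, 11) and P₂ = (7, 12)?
Number of paths = 6138665

Inclusion–exclusion. Total paths: C(29, 9) = 10015005. Through P₁: C(17, 6)·C(12, 3) = 2722720. Through P₂: C(19, 7)·C(10, 2) = 2267460. Since P₁ is strictly southwest of P₂, a monotone path through both must visit P₁ then P₂; paths through both = C(17, 6)·C(2, 1)·C(10, 2) = 1113840. Avoid both = 10015005 − 2722720 − 2267460 + 1113840 = 6138665.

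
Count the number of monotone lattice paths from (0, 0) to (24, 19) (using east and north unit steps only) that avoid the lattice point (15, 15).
Number of paths = 689563405050

Total paths from (0, 0) to (24, 19): C(43, 24) = 800472431850. Paths through (15, 15): (paths (0, 0) → (15, 15)) × (paths (15, 15) → (24, 19)) = C(30, 15) · C(13, 9) = 155117520 · 715 = 110909026800. Avoidance count = 800472431850 − 110909026800 = 689563405050.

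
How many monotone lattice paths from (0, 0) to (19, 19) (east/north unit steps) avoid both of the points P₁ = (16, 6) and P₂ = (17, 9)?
Number of paths = 35116958052

Inclusion–exclusion. Total paths: C(38, 19) = 35345263800. Through P₁: C(22, 16)·C(16, 3) = 41783280. Through P₂: C(26, 17)·C(12, 2) = 206220300. Since P₁ is strictly southwest of P₂, a monotone path through both must visit P₁ then P₂; paths through both = C(22, 16)·C(4, 1)·C(12, 2) = 19697832. Avoid both = 35345263800 − 41783280 − 206220300 + 19697832 = 35116958052.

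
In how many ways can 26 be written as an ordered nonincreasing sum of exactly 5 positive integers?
p(26, 5 parts) = 221

Partitions of n into exactly k parts are in bijection with partitions of n − k into at most k parts (subtract 1 from each part). So p(26, exactly 5) = p(21, parts ≤ 5). Computing via the recurrence p(m, j) = p(m, j−1) + p(m−j, j) gives 221.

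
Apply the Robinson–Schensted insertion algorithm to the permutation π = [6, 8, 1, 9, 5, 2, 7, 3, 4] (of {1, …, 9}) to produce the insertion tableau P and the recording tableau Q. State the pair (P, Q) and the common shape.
P = [1, 2, 3, 4] / [5, 7, 9] / [6, 8];  Q = [1, 2, 4, 9] / [3, 5, 7] / [6, 8];  common shape = (4, 3, 2)

Row-insert the values π_1, π_2, … into P one at a time, bumping the leftmost entry strictly greater than the inserted value down to the next row. The recording tableau Q records, in position (i, j), the step at which that cell was added to P.
  Insert 6 (step 1): P = [6];  Q = [1]
  Insert 8 (step 2): P = [6, 8];  Q = [1, 2]
  Insert 1 (step 3): P = [1, 8] / [6];  Q = [1, 2] / [3]
  Insert 9 (step 4): P = [1, 8, 9] / [6];  Q = [1, 2, 4] / [3]
  Insert 5 (step 5): P = [1, 5, 9] / [6, 8];  Q = [1, 2, 4] / [3, 5]
  Insert 2 (step 6): P = [1, 2, 9] / [5, 8] / [6];  Q = [1, 2, 4] / [3, 5] / [6]
  Insert 7 (step 7): P = [1, 2, 7] / [5, 8, 9] / [6];  Q = [1, 2, 4] / [3, 5, 7] / [6]
  Insert 3 (step 8): P = [1, 2, 3] / [5, 7, 9] / [6, 8];  Q = [1, 2, 4] / [3, 5, 7] / [6, 8]
  Insert 4 (step 9): P = [1, 2, 3, 4] / [5, 7, 9] / [6, 8];  Q = [1, 2, 4, 9] / [3, 5, 7] / [6, 8]
Final shape: (4, 3, 2).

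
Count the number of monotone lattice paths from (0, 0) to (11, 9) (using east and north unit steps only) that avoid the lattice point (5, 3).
Number of paths = 116216

Total paths from (0, 0) to (11, 9): C(20, 11) = 167960. Paths through (5, 3): (paths (0, 0) → (5, 3)) × (paths (5, 3) → (11, 9)) = C(8, 5) · C(12, 6) = 56 · 924 = 51744. Avoidance count = 167960 − 51744 = 116216.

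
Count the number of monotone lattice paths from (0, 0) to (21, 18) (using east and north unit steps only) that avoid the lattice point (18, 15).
Number of paths = 41615977590

Total paths from (0, 0) to (21, 18): C(39, 21) = 62359143990. Paths through (18, 15): (paths (0, 0) → (18, 15)) × (paths (18, 15) → (21, 18)) = C(33, 18) · C(6, 3) = 1037158320 · 20 = 20743166400. Avoidance count = 62359143990 − 20743166400 = 41615977590.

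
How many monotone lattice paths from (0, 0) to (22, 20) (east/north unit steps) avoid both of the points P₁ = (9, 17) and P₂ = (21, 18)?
Number of paths = 325086284900

Inclusion–exclusion. Total paths: C(42, 22) = 513791607420. Through P₁: C(26, 9)·C(16, 13) = 1749748000. Through P₂: C(39, 21)·C(3, 1) = 187077431970. Since P₁ is strictly southwest of P₂, a monotone path through both must visit P₁ then P₂; paths through both = C(26, 9)·C(13, 12)·C(3, 1) = 121857450. Avoid both = 513791607420 − 1749748000 − 187077431970 + 121857450 = 325086284900.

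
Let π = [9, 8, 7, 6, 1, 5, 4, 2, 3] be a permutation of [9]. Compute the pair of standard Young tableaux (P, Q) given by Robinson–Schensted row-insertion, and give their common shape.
P = [1, 2, 3] / [4] / [5] / [6] / [7] / [8] / [9];  Q = [1, 6, 9] / [2] / [3] / [4] / [5] / [7] / [8];  common shape = (3, 1, 1, 1, 1, 1, 1)

Row-insert the values π_1, π_2, … into P one at a time, bumping the leftmost entry strictly greater than the inserted value down to the next row. The recording tableau Q records, in position (i, j), the step at which that cell was added to P.
  Insert 9 (step 1): P = [9];  Q = [1]
  Insert 8 (step 2): P = [8] / [9];  Q = [1] / [2]
  Insert 7 (step 3): P = [7] / [8] / [9];  Q = [1] / [2] / [3]
  Insert 6 (step 4): P = [6] / [7] / [8] / [9];  Q = [1] / [2] / [3] / [4]
  Insert 1 (step 5): P = [1] / [6] / [7] / [8] / [9];  Q = [1] / [2] / [3] / [4] / [5]
  Insert 5 (step 6): P = [1, 5] / [6] / [7] / [8] / [9];  Q = [1, 6] / [2] / [3] / [4] / [5]
  Insert 4 (step 7): P = [1, 4] / [5] / [6] / [7] / [8] / [9];  Q = [1, 6] / [2] / [3] / [4] / [5] / [7]
  Insert 2 (step 8): P = [1, 2] / [4] / [5] / [6] / [7] / [8] / [9];  Q = [1, 6] / [2] / [3] / [4] / [5] / [7] / [8]
  Insert 3 (step 9): P = [1, 2, 3] / [4] / [5] / [6] / [7] / [8] / [9];  Q = [1, 6, 9] / [2] / [3] / [4] / [5] / [7] / [8]
Final shape: (3, 1, 1, 1, 1, 1, 1).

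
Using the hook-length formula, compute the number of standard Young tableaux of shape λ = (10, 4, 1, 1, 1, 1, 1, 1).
# SYT of shape (10, 4, 1, 1, 1, 1, 1, 1) = 6390384

Hook-length formula: f^λ = n! / Π hook(c), product over all cells c of the Young diagram. For λ = (10, 4, 1, 1, 1, 1, 1, 1), n = 20 boxes. Hook lengths by row (left-to-right, top-to-bottom): [17, 10, 9, 8, 6, 5, 4, 3, 2, 1]; [10, 3, 2, 1]; [6]; [5]; [4]; [3]; [2]; [1]. Product of hooks = 380712960000. So f^λ = 20! / 380712960000 = 2432902008176640000 / 380712960000 = 6390384.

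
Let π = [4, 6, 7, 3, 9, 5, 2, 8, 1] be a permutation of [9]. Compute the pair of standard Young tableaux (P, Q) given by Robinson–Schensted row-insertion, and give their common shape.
P = [1, 5, 7, 8] / [2, 6, 9] / [3] / [4];  Q = [1, 2, 3, 5] / [4, 6, 8] / [7] / [9];  common shape = (4, 3, 1, 1)

Row-insert the values π_1, π_2, … into P one at a time, bumping the leftmost entry strictly greater than the inserted value down to the next row. The recording tableau Q records, in position (i, j), the step at which that cell was added to P.
  Insert 4 (step 1): P = [4];  Q = [1]
  Insert 6 (step 2): P = [4, 6];  Q = [1, 2]
  Insert 7 (step 3): P = [4, 6, 7];  Q = [1, 2, 3]
  Insert 3 (step 4): P = [3, 6, 7] / [4];  Q = [1, 2, 3] / [4]
  Insert 9 (step 5): P = [3, 6, 7, 9] / [4];  Q = [1, 2, 3, 5] / [4]
  Insert 5 (step 6): P = [3, 5, 7, 9] / [4, 6];  Q = [1, 2, 3, 5] / [4, 6]
  Insert 2 (step 7): P = [2, 5, 7, 9] / [3, 6] / [4];  Q = [1, 2, 3, 5] / [4, 6] / [7]
  Insert 8 (step 8): P = [2, 5, 7, 8] / [3, 6, 9] / [4];  Q = [1, 2, 3, 5] / [4, 6, 8] / [7]
  Insert 1 (step 9): P = [1, 5, 7, 8] / [2, 6, 9] / [3] / [4];  Q = [1, 2, 3, 5] / [4, 6, 8] / [7] / [9]
Final shape: (4, 3, 1, 1).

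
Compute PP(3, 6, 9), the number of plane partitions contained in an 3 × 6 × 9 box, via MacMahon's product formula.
PP(3, 6, 9) = 2530768240

Evaluate the triple product over i = 1..3, j = 1..6, k = 1..9. The factors are (2/1) · (3/2) · (4/3) · (5/4) · (6/5) · (7/6) · (8/7) · (9/8) · … (162 factors total). The numerators and denominators telescope so the product is an integer; carrying out the multiplication exactly gives PP(3, 6, 9) = 2530768240.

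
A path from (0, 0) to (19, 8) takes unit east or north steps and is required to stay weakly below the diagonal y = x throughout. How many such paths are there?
Number of paths = 1332045

By the reflection principle (André's argument), the number of monotone paths to (19, 8) with n ≤ m that never go above y = x is C(27, 19) − C(27, 20) = 2220075 − 888030 = 1332045.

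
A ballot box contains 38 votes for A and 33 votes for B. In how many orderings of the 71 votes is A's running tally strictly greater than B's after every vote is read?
Strict-lead orderings = 13187694661947683150

Total orderings of the 71 votes with 38 for A: C(71, 38) = 187265264199657100730. By the Bertrand ballot formula (Cycle Lemma / reflection principle), the number of orderings in which A is strictly ahead of B throughout is (p − q)/(p + q) · C(p + q, p) = (38 − 33)/(38 + 33) · 187265264199657100730 = 13187694661947683150.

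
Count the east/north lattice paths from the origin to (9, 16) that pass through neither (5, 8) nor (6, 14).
Number of paths = 1108400

Inclusion–exclusion. Total paths: C(25, 9) = 2042975. Through P₁: C(13, 5)·C(12, 4) = 637065. Through P₂: C(20, 6)·C(5, 3) = 387600. Since P₁ is strictly southwest of P₂, a monotone path through both must visit P₁ then P₂; paths through both = C(13, 5)·C(7, 1)·C(5, 3) = 90090. Avoid both = 2042975 − 637065 − 387600 + 90090 = 1108400.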